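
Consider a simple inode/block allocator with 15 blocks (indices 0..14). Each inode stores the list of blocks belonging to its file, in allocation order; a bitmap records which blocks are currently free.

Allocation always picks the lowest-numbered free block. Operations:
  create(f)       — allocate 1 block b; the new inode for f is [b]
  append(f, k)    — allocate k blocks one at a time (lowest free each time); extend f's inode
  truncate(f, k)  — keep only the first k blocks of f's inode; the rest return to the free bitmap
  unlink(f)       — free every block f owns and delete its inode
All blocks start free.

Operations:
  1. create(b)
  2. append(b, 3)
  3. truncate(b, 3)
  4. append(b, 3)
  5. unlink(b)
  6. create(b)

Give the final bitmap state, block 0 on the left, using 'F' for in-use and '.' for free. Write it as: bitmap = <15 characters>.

bitmap = F..............

after create(b) → b:[0]  free=[F..............]
after append(b, 3) → b:[0, 1, 2, 3]  free=[FFFF...........]
after truncate(b, 3) → b:[0, 1, 2]  free=[FFF............]
after append(b, 3) → b:[0, 1, 2, 3, 4, 5]  free=[FFFFFF.........]
after unlink(b) →   free=[...............]
after create(b) → b:[0]  free=[F..............]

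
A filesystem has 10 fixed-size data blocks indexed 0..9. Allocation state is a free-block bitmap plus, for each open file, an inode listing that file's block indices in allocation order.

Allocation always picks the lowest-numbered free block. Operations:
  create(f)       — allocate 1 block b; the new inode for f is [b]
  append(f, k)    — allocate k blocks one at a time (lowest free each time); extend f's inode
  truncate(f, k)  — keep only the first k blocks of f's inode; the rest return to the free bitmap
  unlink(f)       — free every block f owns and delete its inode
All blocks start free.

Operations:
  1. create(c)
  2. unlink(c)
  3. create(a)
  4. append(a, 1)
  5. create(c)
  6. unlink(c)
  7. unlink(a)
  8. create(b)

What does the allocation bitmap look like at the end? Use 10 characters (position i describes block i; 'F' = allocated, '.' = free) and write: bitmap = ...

after create(c) → c:[0]  free=[F.........]
after unlink(c) →   free=[..........]
after create(a) → a:[0]  free=[F.........]
after append(a, 1) → a:[0, 1]  free=[FF........]
after create(c) → a:[0, 1], c:[2]  free=[FFF.......]
after unlink(c) → a:[0, 1]  free=[FF........]
after unlink(a) →   free=[..........]
after create(b) → b:[0]  free=[F.........]

bitmap = F.........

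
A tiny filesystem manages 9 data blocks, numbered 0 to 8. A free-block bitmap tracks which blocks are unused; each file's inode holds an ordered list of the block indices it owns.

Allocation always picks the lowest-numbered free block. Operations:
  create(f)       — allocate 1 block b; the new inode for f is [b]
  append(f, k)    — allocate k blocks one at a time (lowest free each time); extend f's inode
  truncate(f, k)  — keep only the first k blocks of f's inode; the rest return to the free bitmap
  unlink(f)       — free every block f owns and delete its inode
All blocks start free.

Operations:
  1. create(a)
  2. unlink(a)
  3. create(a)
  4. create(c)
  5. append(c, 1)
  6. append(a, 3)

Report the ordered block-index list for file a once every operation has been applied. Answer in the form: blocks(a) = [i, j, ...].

[1] create(a) — a=0 (map F........)
[2] unlink(a) —  (map .........)
[3] create(a) — a=0 (map F........)
[4] create(c) — a=0 c=1 (map FF.......)
[5] append(c, 1) — a=0 c=1,2 (map FFF......)
[6] append(a, 3) — a=0,3,4,5 c=1,2 (map FFFFFF...)

blocks(a) = [0, 3, 4, 5]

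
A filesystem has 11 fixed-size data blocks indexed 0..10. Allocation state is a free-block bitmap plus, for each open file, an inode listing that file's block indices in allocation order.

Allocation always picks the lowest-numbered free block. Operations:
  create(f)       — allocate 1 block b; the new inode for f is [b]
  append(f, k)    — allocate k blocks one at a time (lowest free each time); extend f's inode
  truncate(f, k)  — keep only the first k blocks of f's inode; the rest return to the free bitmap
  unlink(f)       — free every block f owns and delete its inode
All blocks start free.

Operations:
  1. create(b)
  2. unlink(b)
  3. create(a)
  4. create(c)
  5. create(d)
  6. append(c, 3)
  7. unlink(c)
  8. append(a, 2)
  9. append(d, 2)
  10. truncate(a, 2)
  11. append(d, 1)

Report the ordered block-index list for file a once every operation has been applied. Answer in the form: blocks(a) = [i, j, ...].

blocks(a) = [0, 1]

[1] create(b) — b=0 (map F..........)
[2] unlink(b) —  (map ...........)
[3] create(a) — a=0 (map F..........)
[4] create(c) — a=0 c=1 (map FF.........)
[5] create(d) — a=0 c=1 d=2 (map FFF........)
[6] append(c, 3) — a=0 c=1,3,4,5 d=2 (map FFFFFF.....)
[7] unlink(c) — a=0 d=2 (map F.F........)
[8] append(a, 2) — a=0,1,3 d=2 (map FFFF.......)
[9] append(d, 2) — a=0,1,3 d=2,4,5 (map FFFFFF.....)
[10] truncate(a, 2) — a=0,1 d=2,4,5 (map FFF.FF.....)
[11] append(d, 1) — a=0,1 d=2,4,5,3 (map FFFFFF.....)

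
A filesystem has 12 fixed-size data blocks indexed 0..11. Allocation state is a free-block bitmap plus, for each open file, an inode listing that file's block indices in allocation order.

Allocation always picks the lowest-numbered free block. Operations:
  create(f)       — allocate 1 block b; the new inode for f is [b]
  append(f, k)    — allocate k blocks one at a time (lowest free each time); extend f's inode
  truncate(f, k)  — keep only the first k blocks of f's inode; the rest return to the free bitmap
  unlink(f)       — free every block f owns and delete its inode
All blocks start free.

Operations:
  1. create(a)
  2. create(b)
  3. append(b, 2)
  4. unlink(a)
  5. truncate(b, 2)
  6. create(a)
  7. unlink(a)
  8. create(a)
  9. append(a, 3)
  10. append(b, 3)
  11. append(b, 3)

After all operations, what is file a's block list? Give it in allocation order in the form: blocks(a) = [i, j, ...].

blocks(a) = [0, 3, 4, 5]

  1. create(a)  ⇒  F...........  {a→[0]}
  2. create(b)  ⇒  FF..........  {a→[0]; b→[1]}
  3. append(b, 2)  ⇒  FFFF........  {a→[0]; b→[1, 2, 3]}
  4. unlink(a)  ⇒  .FFF........  {b→[1, 2, 3]}
  5. truncate(b, 2)  ⇒  .FF.........  {b→[1, 2]}
  6. create(a)  ⇒  FFF.........  {a→[0]; b→[1, 2]}
  7. unlink(a)  ⇒  .FF.........  {b→[1, 2]}
  8. create(a)  ⇒  FFF.........  {a→[0]; b→[1, 2]}
  9. append(a, 3)  ⇒  FFFFFF......  {a→[0, 3, 4, 5]; b→[1, 2]}
  10. append(b, 3)  ⇒  FFFFFFFFF...  {a→[0, 3, 4, 5]; b→[1, 2, 6, 7, 8]}
  11. append(b, 3)  ⇒  FFFFFFFFFFFF  {a→[0, 3, 4, 5]; b→[1, 2, 6, 7, 8, 9, 10, 11]}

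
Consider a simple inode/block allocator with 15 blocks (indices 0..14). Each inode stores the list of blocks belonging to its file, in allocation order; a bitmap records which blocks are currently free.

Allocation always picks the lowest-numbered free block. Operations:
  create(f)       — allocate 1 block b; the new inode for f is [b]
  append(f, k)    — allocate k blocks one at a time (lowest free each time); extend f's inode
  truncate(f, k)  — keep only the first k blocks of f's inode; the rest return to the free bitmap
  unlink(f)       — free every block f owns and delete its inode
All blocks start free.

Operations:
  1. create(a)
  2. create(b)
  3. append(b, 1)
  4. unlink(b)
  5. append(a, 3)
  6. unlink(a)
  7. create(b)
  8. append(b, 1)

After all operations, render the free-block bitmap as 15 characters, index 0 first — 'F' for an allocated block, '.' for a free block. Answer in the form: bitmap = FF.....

bitmap = FF.............

  1. create(a)  ⇒  F..............  {a→[0]}
  2. create(b)  ⇒  FF.............  {a→[0]; b→[1]}
  3. append(b, 1)  ⇒  FFF............  {a→[0]; b→[1, 2]}
  4. unlink(b)  ⇒  F..............  {a→[0]}
  5. append(a, 3)  ⇒  FFFF...........  {a→[0, 1, 2, 3]}
  6. unlink(a)  ⇒  ...............  {}
  7. create(b)  ⇒  F..............  {b→[0]}
  8. append(b, 1)  ⇒  FF.............  {b→[0, 1]}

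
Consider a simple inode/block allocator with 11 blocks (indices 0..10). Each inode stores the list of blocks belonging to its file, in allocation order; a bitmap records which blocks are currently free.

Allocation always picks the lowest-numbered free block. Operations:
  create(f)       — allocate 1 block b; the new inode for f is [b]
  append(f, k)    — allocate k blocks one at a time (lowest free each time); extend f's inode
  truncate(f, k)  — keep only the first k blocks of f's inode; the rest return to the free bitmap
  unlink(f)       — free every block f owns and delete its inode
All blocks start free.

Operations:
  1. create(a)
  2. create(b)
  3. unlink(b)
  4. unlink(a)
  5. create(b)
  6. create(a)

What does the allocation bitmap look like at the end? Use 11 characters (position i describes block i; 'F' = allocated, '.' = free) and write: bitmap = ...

create(a): bitmap=F.......... | a=[0]
create(b): bitmap=FF......... | a=[0] b=[1]
unlink(b): bitmap=F.......... | a=[0]
unlink(a): bitmap=........... | 
create(b): bitmap=F.......... | b=[0]
create(a): bitmap=FF......... | a=[1] b=[0]

bitmap = FF.........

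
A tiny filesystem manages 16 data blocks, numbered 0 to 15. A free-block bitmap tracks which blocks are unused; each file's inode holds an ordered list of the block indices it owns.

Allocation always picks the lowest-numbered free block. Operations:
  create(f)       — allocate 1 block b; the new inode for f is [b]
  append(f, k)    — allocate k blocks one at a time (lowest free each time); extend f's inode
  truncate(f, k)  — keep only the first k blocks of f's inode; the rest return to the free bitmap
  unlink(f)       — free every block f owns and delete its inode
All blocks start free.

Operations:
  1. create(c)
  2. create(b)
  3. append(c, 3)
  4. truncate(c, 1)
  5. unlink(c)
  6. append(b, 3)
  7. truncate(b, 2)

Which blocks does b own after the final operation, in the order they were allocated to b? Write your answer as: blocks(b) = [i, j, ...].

[1] create(c) — c=0 (map F...............)
[2] create(b) — b=1 c=0 (map FF..............)
[3] append(c, 3) — b=1 c=0,2,3,4 (map FFFFF...........)
[4] truncate(c, 1) — b=1 c=0 (map FF..............)
[5] unlink(c) — b=1 (map .F..............)
[6] append(b, 3) — b=1,0,2,3 (map FFFF............)
[7] truncate(b, 2) — b=1,0 (map FF..............)

blocks(b) = [1, 0]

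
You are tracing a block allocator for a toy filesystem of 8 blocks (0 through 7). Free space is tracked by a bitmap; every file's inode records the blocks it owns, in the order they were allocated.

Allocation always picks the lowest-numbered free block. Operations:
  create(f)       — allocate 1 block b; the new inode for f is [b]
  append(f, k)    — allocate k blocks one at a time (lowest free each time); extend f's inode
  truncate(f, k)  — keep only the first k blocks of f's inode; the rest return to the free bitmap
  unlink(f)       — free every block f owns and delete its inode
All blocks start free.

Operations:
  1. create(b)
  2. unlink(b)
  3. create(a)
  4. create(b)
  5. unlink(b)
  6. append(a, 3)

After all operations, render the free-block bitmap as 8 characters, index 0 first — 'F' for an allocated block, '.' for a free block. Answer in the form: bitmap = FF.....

bitmap = FFFF....

after create(b) → b:[0]  free=[F.......]
after unlink(b) →   free=[........]
after create(a) → a:[0]  free=[F.......]
after create(b) → a:[0], b:[1]  free=[FF......]
after unlink(b) → a:[0]  free=[F.......]
after append(a, 3) → a:[0, 1, 2, 3]  free=[FFFF....]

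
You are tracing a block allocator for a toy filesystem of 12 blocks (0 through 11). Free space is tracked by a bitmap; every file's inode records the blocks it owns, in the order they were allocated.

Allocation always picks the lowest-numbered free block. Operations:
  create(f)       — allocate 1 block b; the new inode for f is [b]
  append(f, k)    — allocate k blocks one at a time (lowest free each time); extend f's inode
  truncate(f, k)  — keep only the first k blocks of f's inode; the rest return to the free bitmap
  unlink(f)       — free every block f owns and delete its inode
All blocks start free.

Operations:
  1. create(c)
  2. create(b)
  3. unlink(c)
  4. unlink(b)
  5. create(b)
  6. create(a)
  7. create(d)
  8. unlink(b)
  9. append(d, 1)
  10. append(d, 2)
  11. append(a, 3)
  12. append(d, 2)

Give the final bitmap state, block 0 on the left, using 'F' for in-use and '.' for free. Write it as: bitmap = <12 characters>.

bitmap = FFFFFFFFFF..

  1. create(c)  ⇒  F...........  {c→[0]}
  2. create(b)  ⇒  FF..........  {b→[1]; c→[0]}
  3. unlink(c)  ⇒  .F..........  {b→[1]}
  4. unlink(b)  ⇒  ............  {}
  5. create(b)  ⇒  F...........  {b→[0]}
  6. create(a)  ⇒  FF..........  {a→[1]; b→[0]}
  7. create(d)  ⇒  FFF.........  {a→[1]; b→[0]; d→[2]}
  8. unlink(b)  ⇒  .FF.........  {a→[1]; d→[2]}
  9. append(d, 1)  ⇒  FFF.........  {a→[1]; d→[2, 0]}
  10. append(d, 2)  ⇒  FFFFF.......  {a→[1]; d→[2, 0, 3, 4]}
  11. append(a, 3)  ⇒  FFFFFFFF....  {a→[1, 5, 6, 7]; d→[2, 0, 3, 4]}
  12. append(d, 2)  ⇒  FFFFFFFFFF..  {a→[1, 5, 6, 7]; d→[2, 0, 3, 4, 8, 9]}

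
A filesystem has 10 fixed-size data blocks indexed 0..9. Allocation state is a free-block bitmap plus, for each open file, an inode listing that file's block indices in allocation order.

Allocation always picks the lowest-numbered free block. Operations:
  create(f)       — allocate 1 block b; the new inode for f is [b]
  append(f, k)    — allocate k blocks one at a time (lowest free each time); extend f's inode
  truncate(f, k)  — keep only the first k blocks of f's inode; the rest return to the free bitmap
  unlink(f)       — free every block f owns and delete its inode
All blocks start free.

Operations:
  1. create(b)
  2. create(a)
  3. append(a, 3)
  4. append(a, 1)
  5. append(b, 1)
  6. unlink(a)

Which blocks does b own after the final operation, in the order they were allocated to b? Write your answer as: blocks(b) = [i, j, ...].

[1] create(b) — b=0 (map F.........)
[2] create(a) — a=1 b=0 (map FF........)
[3] append(a, 3) — a=1,2,3,4 b=0 (map FFFFF.....)
[4] append(a, 1) — a=1,2,3,4,5 b=0 (map FFFFFF....)
[5] append(b, 1) — a=1,2,3,4,5 b=0,6 (map FFFFFFF...)
[6] unlink(a) — b=0,6 (map F.....F...)

blocks(b) = [0, 6]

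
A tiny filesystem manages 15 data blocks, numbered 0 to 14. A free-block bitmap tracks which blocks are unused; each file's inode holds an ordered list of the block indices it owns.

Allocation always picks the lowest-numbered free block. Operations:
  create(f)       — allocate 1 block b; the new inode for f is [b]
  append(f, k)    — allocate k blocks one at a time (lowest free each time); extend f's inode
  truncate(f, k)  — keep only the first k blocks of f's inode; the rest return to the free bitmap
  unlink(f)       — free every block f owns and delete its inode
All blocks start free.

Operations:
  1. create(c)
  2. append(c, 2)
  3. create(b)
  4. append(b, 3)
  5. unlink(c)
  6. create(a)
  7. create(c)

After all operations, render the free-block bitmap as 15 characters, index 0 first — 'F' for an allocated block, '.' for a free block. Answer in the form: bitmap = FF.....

after create(c) → c:[0]  free=[F..............]
after append(c, 2) → c:[0, 1, 2]  free=[FFF............]
after create(b) → b:[3], c:[0, 1, 2]  free=[FFFF...........]
after append(b, 3) → b:[3, 4, 5, 6], c:[0, 1, 2]  free=[FFFFFFF........]
after unlink(c) → b:[3, 4, 5, 6]  free=[...FFFF........]
after create(a) → a:[0], b:[3, 4, 5, 6]  free=[F..FFFF........]
after create(c) → a:[0], b:[3, 4, 5, 6], c:[1]  free=[FF.FFFF........]

bitmap = FF.FFFF........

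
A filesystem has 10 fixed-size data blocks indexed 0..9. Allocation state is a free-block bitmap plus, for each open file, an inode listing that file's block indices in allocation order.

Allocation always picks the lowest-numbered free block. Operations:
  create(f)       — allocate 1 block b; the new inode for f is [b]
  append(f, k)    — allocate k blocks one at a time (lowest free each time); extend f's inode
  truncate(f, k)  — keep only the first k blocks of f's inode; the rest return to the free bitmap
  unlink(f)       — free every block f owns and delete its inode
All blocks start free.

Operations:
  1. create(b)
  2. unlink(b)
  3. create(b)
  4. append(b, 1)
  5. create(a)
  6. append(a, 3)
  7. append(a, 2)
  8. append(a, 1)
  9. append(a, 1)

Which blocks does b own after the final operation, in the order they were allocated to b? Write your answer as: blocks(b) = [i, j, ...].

  1. create(b)  ⇒  F.........  {b→[0]}
  2. unlink(b)  ⇒  ..........  {}
  3. create(b)  ⇒  F.........  {b→[0]}
  4. append(b, 1)  ⇒  FF........  {b→[0, 1]}
  5. create(a)  ⇒  FFF.......  {a→[2]; b→[0, 1]}
  6. append(a, 3)  ⇒  FFFFFF....  {a→[2, 3, 4, 5]; b→[0, 1]}
  7. append(a, 2)  ⇒  FFFFFFFF..  {a→[2, 3, 4, 5, 6, 7]; b→[0, 1]}
  8. append(a, 1)  ⇒  FFFFFFFFF.  {a→[2, 3, 4, 5, 6, 7, 8]; b→[0, 1]}
  9. append(a, 1)  ⇒  FFFFFFFFFF  {a→[2, 3, 4, 5, 6, 7, 8, 9]; b→[0, 1]}

blocks(b) = [0, 1]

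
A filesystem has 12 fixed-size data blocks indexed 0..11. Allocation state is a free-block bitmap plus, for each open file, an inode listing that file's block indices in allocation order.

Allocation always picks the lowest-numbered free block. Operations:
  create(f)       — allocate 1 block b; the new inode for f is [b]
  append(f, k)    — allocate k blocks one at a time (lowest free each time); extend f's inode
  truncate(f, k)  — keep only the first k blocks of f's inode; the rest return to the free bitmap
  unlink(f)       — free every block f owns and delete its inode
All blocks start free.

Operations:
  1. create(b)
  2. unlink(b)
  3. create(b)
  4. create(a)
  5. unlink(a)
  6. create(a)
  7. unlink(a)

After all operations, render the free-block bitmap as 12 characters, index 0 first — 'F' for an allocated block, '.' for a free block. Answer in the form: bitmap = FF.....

bitmap = F...........

after create(b) → b:[0]  free=[F...........]
after unlink(b) →   free=[............]
after create(b) → b:[0]  free=[F...........]
after create(a) → a:[1], b:[0]  free=[FF..........]
after unlink(a) → b:[0]  free=[F...........]
after create(a) → a:[1], b:[0]  free=[FF..........]
after unlink(a) → b:[0]  free=[F...........]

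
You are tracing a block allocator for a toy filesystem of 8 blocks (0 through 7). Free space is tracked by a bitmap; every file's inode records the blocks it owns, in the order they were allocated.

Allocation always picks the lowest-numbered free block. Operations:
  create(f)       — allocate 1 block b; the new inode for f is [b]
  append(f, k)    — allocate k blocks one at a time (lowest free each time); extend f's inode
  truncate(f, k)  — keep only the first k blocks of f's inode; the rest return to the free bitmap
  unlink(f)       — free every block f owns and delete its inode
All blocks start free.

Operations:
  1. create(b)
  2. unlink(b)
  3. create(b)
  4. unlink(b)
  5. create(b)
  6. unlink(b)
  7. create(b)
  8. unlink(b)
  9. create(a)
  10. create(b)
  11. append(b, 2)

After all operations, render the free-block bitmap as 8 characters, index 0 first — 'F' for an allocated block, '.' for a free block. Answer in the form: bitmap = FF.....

bitmap = FFFF....

[1] create(b) — b=0 (map F.......)
[2] unlink(b) —  (map ........)
[3] create(b) — b=0 (map F.......)
[4] unlink(b) —  (map ........)
[5] create(b) — b=0 (map F.......)
[6] unlink(b) —  (map ........)
[7] create(b) — b=0 (map F.......)
[8] unlink(b) —  (map ........)
[9] create(a) — a=0 (map F.......)
[10] create(b) — a=0 b=1 (map FF......)
[11] append(b, 2) — a=0 b=1,2,3 (map FFFF....)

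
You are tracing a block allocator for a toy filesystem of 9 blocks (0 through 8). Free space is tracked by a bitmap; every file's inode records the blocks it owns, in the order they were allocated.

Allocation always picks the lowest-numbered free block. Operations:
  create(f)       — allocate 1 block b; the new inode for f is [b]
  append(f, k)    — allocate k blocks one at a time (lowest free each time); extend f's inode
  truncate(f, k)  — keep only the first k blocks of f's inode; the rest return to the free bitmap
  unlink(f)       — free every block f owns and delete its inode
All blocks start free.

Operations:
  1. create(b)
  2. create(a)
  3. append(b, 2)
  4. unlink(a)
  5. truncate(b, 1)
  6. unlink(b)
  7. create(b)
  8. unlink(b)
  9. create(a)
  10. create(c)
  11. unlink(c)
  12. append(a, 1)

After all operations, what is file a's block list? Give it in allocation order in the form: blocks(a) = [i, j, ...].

  1. create(b)  ⇒  F........  {b→[0]}
  2. create(a)  ⇒  FF.......  {a→[1]; b→[0]}
  3. append(b, 2)  ⇒  FFFF.....  {a→[1]; b→[0, 2, 3]}
  4. unlink(a)  ⇒  F.FF.....  {b→[0, 2, 3]}
  5. truncate(b, 1)  ⇒  F........  {b→[0]}
  6. unlink(b)  ⇒  .........  {}
  7. create(b)  ⇒  F........  {b→[0]}
  8. unlink(b)  ⇒  .........  {}
  9. create(a)  ⇒  F........  {a→[0]}
  10. create(c)  ⇒  FF.......  {a→[0]; c→[1]}
  11. unlink(c)  ⇒  F........  {a→[0]}
  12. append(a, 1)  ⇒  FF.......  {a→[0, 1]}

blocks(a) = [0, 1]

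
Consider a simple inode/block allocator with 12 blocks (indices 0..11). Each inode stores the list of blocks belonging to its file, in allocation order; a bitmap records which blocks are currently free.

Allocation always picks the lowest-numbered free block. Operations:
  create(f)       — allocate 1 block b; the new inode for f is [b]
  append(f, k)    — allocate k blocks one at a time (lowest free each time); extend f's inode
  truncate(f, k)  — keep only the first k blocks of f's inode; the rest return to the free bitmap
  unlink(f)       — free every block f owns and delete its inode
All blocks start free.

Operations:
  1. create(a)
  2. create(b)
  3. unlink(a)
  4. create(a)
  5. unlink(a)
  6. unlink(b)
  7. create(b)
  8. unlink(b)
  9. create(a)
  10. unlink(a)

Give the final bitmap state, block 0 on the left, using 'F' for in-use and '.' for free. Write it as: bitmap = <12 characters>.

bitmap = ............

create(a): bitmap=F........... | a=[0]
create(b): bitmap=FF.......... | a=[0] b=[1]
unlink(a): bitmap=.F.......... | b=[1]
create(a): bitmap=FF.......... | a=[0] b=[1]
unlink(a): bitmap=.F.......... | b=[1]
unlink(b): bitmap=............ | 
create(b): bitmap=F........... | b=[0]
unlink(b): bitmap=............ | 
create(a): bitmap=F........... | a=[0]
unlink(a): bitmap=............ | 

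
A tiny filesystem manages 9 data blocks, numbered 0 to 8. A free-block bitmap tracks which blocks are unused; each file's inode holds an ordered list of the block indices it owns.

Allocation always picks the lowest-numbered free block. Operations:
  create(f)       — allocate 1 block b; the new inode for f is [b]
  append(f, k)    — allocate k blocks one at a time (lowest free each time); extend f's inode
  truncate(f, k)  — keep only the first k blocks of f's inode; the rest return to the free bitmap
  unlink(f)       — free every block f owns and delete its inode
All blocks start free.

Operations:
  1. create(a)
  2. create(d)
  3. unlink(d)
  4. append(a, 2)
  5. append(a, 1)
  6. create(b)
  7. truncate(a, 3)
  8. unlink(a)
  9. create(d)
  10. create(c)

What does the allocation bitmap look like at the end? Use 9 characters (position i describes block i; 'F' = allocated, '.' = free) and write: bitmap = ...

create(a): bitmap=F........ | a=[0]
create(d): bitmap=FF....... | a=[0] d=[1]
unlink(d): bitmap=F........ | a=[0]
append(a, 2): bitmap=FFF...... | a=[0, 1, 2]
append(a, 1): bitmap=FFFF..... | a=[0, 1, 2, 3]
create(b): bitmap=FFFFF.... | a=[0, 1, 2, 3] b=[4]
truncate(a, 3): bitmap=FFF.F.... | a=[0, 1, 2] b=[4]
unlink(a): bitmap=....F.... | b=[4]
create(d): bitmap=F...F.... | b=[4] d=[0]
create(c): bitmap=FF..F.... | b=[4] c=[1] d=[0]

bitmap = FF..F....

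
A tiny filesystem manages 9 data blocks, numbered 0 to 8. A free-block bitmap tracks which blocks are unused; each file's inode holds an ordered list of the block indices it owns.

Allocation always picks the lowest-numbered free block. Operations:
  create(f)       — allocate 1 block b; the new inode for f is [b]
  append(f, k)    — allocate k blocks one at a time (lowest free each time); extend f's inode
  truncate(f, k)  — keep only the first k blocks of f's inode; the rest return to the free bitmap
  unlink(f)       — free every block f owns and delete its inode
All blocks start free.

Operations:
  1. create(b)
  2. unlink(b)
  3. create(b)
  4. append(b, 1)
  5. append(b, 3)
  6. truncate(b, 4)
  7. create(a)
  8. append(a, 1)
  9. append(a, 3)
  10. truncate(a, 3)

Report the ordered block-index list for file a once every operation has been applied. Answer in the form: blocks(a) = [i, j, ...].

blocks(a) = [4, 5, 6]

  1. create(b)  ⇒  F........  {b→[0]}
  2. unlink(b)  ⇒  .........  {}
  3. create(b)  ⇒  F........  {b→[0]}
  4. append(b, 1)  ⇒  FF.......  {b→[0, 1]}
  5. append(b, 3)  ⇒  FFFFF....  {b→[0, 1, 2, 3, 4]}
  6. truncate(b, 4)  ⇒  FFFF.....  {b→[0, 1, 2, 3]}
  7. create(a)  ⇒  FFFFF....  {a→[4]; b→[0, 1, 2, 3]}
  8. append(a, 1)  ⇒  FFFFFF...  {a→[4, 5]; b→[0, 1, 2, 3]}
  9. append(a, 3)  ⇒  FFFFFFFFF  {a→[4, 5, 6, 7, 8]; b→[0, 1, 2, 3]}
  10. truncate(a, 3)  ⇒  FFFFFFF..  {a→[4, 5, 6]; b→[0, 1, 2, 3]}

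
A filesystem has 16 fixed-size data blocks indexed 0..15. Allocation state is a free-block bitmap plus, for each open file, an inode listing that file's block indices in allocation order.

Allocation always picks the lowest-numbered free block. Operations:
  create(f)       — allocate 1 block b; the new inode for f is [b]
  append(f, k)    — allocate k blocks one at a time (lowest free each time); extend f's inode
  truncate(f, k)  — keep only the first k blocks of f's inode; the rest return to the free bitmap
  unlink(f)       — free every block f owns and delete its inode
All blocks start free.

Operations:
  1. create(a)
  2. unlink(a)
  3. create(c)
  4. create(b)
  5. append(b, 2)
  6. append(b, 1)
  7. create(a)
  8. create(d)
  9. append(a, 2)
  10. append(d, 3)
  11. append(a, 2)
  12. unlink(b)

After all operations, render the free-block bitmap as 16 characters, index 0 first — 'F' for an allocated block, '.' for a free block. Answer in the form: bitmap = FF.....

bitmap = F....FFFFFFFFF..

  1. create(a)  ⇒  F...............  {a→[0]}
  2. unlink(a)  ⇒  ................  {}
  3. create(c)  ⇒  F...............  {c→[0]}
  4. create(b)  ⇒  FF..............  {b→[1]; c→[0]}
  5. append(b, 2)  ⇒  FFFF............  {b→[1, 2, 3]; c→[0]}
  6. append(b, 1)  ⇒  FFFFF...........  {b→[1, 2, 3, 4]; c→[0]}
  7. create(a)  ⇒  FFFFFF..........  {a→[5]; b→[1, 2, 3, 4]; c→[0]}
  8. create(d)  ⇒  FFFFFFF.........  {a→[5]; b→[1, 2, 3, 4]; c→[0]; d→[6]}
  9. append(a, 2)  ⇒  FFFFFFFFF.......  {a→[5, 7, 8]; b→[1, 2, 3, 4]; c→[0]; d→[6]}
  10. append(d, 3)  ⇒  FFFFFFFFFFFF....  {a→[5, 7, 8]; b→[1, 2, 3, 4]; c→[0]; d→[6, 9, 10, 11]}
  11. append(a, 2)  ⇒  FFFFFFFFFFFFFF..  {a→[5, 7, 8, 12, 13]; b→[1, 2, 3, 4]; c→[0]; d→[6, 9, 10, 11]}
  12. unlink(b)  ⇒  F....FFFFFFFFF..  {a→[5, 7, 8, 12, 13]; c→[0]; d→[6, 9, 10, 11]}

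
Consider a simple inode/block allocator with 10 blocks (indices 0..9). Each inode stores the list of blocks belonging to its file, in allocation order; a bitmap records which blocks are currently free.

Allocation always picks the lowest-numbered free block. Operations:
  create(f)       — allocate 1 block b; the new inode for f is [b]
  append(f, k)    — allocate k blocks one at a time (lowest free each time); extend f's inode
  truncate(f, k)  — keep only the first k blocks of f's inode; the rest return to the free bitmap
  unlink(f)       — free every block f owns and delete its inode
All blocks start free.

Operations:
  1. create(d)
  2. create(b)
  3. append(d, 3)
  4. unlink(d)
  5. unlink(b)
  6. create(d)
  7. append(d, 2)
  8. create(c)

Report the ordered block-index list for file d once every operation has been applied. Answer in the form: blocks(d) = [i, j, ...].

blocks(d) = [0, 1, 2]

[1] create(d) — d=0 (map F.........)
[2] create(b) — b=1 d=0 (map FF........)
[3] append(d, 3) — b=1 d=0,2,3,4 (map FFFFF.....)
[4] unlink(d) — b=1 (map .F........)
[5] unlink(b) —  (map ..........)
[6] create(d) — d=0 (map F.........)
[7] append(d, 2) — d=0,1,2 (map FFF.......)
[8] create(c) — c=3 d=0,1,2 (map FFFF......)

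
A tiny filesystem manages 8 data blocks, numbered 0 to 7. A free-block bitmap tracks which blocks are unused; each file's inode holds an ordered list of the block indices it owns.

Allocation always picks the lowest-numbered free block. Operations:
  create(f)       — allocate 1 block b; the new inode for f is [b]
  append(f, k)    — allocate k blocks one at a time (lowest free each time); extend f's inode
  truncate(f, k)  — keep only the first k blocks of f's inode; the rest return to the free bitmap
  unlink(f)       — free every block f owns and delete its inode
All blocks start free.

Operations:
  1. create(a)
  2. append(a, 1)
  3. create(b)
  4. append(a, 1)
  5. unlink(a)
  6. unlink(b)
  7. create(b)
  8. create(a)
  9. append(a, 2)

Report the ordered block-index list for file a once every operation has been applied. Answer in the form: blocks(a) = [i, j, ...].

after create(a) → a:[0]  free=[F.......]
after append(a, 1) → a:[0, 1]  free=[FF......]
after create(b) → a:[0, 1], b:[2]  free=[FFF.....]
after append(a, 1) → a:[0, 1, 3], b:[2]  free=[FFFF....]
after unlink(a) → b:[2]  free=[..F.....]
after unlink(b) →   free=[........]
after create(b) → b:[0]  free=[F.......]
after create(a) → a:[1], b:[0]  free=[FF......]
after append(a, 2) → a:[1, 2, 3], b:[0]  free=[FFFF....]

blocks(a) = [1, 2, 3]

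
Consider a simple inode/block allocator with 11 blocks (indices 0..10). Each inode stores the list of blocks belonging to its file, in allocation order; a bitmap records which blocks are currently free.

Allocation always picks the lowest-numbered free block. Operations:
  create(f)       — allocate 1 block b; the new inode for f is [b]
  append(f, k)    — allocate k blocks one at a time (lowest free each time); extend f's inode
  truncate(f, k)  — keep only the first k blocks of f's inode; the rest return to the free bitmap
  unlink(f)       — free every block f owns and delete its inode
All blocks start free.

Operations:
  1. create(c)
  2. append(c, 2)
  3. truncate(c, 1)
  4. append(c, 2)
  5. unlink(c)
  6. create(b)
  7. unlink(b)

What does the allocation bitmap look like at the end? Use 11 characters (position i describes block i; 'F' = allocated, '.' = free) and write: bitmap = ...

[1] create(c) — c=0 (map F..........)
[2] append(c, 2) — c=0,1,2 (map FFF........)
[3] truncate(c, 1) — c=0 (map F..........)
[4] append(c, 2) — c=0,1,2 (map FFF........)
[5] unlink(c) —  (map ...........)
[6] create(b) — b=0 (map F..........)
[7] unlink(b) —  (map ...........)

bitmap = ...........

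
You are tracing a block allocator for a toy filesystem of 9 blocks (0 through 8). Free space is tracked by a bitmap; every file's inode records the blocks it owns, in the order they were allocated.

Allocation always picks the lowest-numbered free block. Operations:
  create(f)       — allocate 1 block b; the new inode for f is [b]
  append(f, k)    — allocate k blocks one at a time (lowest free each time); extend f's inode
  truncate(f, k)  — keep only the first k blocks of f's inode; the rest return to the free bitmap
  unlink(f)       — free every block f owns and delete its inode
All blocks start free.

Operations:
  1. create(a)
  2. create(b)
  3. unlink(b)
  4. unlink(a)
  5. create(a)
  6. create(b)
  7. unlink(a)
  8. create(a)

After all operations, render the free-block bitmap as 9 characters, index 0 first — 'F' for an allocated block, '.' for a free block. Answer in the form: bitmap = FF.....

bitmap = FF.......

create(a): bitmap=F........ | a=[0]
create(b): bitmap=FF....... | a=[0] b=[1]
unlink(b): bitmap=F........ | a=[0]
unlink(a): bitmap=......... | 
create(a): bitmap=F........ | a=[0]
create(b): bitmap=FF....... | a=[0] b=[1]
unlink(a): bitmap=.F....... | b=[1]
create(a): bitmap=FF....... | a=[0] b=[1]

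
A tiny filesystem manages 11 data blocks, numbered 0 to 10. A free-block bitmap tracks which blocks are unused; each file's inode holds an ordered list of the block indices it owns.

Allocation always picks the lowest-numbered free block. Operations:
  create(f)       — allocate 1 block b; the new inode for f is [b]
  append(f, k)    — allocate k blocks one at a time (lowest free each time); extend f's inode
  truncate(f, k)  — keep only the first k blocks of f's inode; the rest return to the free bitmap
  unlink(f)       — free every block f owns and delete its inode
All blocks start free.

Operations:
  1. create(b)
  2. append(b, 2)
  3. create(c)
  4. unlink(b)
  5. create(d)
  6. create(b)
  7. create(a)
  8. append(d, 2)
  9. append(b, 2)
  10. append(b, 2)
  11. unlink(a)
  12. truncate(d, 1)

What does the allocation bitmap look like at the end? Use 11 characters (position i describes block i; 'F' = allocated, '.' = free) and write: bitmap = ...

bitmap = FF.F..FFFF.

[1] create(b) — b=0 (map F..........)
[2] append(b, 2) — b=0,1,2 (map FFF........)
[3] create(c) — b=0,1,2 c=3 (map FFFF.......)
[4] unlink(b) — c=3 (map ...F.......)
[5] create(d) — c=3 d=0 (map F..F.......)
[6] create(b) — b=1 c=3 d=0 (map FF.F.......)
[7] create(a) — a=2 b=1 c=3 d=0 (map FFFF.......)
[8] append(d, 2) — a=2 b=1 c=3 d=0,4,5 (map FFFFFF.....)
[9] append(b, 2) — a=2 b=1,6,7 c=3 d=0,4,5 (map FFFFFFFF...)
[10] append(b, 2) — a=2 b=1,6,7,8,9 c=3 d=0,4,5 (map FFFFFFFFFF.)
[11] unlink(a) — b=1,6,7,8,9 c=3 d=0,4,5 (map FF.FFFFFFF.)
[12] truncate(d, 1) — b=1,6,7,8,9 c=3 d=0 (map FF.F..FFFF.)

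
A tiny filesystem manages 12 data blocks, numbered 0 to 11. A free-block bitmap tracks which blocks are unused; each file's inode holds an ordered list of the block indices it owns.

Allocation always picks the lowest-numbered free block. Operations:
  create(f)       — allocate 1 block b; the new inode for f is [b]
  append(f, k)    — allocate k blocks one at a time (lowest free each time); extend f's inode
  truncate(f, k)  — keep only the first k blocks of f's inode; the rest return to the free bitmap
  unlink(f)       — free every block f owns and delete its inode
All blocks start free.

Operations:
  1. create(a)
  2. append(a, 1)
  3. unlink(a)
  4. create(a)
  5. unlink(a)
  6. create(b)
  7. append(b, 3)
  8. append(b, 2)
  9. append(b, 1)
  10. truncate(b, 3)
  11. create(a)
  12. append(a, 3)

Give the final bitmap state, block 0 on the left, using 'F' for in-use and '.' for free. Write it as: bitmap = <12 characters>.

bitmap = FFFFFFF.....

[1] create(a) — a=0 (map F...........)
[2] append(a, 1) — a=0,1 (map FF..........)
[3] unlink(a) —  (map ............)
[4] create(a) — a=0 (map F...........)
[5] unlink(a) —  (map ............)
[6] create(b) — b=0 (map F...........)
[7] append(b, 3) — b=0,1,2,3 (map FFFF........)
[8] append(b, 2) — b=0,1,2,3,4,5 (map FFFFFF......)
[9] append(b, 1) — b=0,1,2,3,4,5,6 (map FFFFFFF.....)
[10] truncate(b, 3) — b=0,1,2 (map FFF.........)
[11] create(a) — a=3 b=0,1,2 (map FFFF........)
[12] append(a, 3) — a=3,4,5,6 b=0,1,2 (map FFFFFFF.....)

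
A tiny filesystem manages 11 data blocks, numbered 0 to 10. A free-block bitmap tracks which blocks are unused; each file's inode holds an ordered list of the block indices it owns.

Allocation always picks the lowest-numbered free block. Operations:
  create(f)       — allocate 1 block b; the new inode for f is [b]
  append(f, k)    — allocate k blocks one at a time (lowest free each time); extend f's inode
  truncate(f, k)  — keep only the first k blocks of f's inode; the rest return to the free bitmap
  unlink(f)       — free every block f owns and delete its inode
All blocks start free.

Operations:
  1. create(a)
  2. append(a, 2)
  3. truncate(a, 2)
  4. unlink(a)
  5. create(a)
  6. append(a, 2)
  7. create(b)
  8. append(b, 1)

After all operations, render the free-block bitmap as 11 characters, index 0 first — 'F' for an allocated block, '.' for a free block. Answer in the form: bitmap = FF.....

after create(a) → a:[0]  free=[F..........]
after append(a, 2) → a:[0, 1, 2]  free=[FFF........]
after truncate(a, 2) → a:[0, 1]  free=[FF.........]
after unlink(a) →   free=[...........]
after create(a) → a:[0]  free=[F..........]
after append(a, 2) → a:[0, 1, 2]  free=[FFF........]
after create(b) → a:[0, 1, 2], b:[3]  free=[FFFF.......]
after append(b, 1) → a:[0, 1, 2], b:[3, 4]  free=[FFFFF......]

bitmap = FFFFF......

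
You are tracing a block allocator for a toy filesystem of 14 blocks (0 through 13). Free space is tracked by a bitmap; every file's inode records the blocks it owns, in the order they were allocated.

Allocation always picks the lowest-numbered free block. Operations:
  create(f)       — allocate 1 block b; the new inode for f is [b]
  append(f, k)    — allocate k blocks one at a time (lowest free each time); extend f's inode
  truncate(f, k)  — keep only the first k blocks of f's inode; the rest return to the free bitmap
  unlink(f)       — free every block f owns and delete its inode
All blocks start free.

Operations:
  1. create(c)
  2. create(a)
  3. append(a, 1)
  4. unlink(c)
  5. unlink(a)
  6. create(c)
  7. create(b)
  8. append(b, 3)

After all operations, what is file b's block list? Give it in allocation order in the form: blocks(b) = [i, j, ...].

blocks(b) = [1, 2, 3, 4]

[1] create(c) — c=0 (map F.............)
[2] create(a) — a=1 c=0 (map FF............)
[3] append(a, 1) — a=1,2 c=0 (map FFF...........)
[4] unlink(c) — a=1,2 (map .FF...........)
[5] unlink(a) —  (map ..............)
[6] create(c) — c=0 (map F.............)
[7] create(b) — b=1 c=0 (map FF............)
[8] append(b, 3) — b=1,2,3,4 c=0 (map FFFFF.........)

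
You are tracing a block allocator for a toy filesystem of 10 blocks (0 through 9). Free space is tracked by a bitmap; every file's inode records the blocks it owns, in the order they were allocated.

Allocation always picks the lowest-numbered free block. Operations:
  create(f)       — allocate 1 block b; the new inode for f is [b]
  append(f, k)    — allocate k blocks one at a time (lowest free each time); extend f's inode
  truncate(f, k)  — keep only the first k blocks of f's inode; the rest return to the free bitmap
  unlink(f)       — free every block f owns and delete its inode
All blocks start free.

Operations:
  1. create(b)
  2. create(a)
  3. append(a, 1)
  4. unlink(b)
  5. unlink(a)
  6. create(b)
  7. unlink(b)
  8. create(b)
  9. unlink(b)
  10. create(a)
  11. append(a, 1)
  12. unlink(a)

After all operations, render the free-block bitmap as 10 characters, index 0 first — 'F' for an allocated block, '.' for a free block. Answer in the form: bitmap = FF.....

bitmap = ..........

  1. create(b)  ⇒  F.........  {b→[0]}
  2. create(a)  ⇒  FF........  {a→[1]; b→[0]}
  3. append(a, 1)  ⇒  FFF.......  {a→[1, 2]; b→[0]}
  4. unlink(b)  ⇒  .FF.......  {a→[1, 2]}
  5. unlink(a)  ⇒  ..........  {}
  6. create(b)  ⇒  F.........  {b→[0]}
  7. unlink(b)  ⇒  ..........  {}
  8. create(b)  ⇒  F.........  {b→[0]}
  9. unlink(b)  ⇒  ..........  {}
  10. create(a)  ⇒  F.........  {a→[0]}
  11. append(a, 1)  ⇒  FF........  {a→[0, 1]}
  12. unlink(a)  ⇒  ..........  {}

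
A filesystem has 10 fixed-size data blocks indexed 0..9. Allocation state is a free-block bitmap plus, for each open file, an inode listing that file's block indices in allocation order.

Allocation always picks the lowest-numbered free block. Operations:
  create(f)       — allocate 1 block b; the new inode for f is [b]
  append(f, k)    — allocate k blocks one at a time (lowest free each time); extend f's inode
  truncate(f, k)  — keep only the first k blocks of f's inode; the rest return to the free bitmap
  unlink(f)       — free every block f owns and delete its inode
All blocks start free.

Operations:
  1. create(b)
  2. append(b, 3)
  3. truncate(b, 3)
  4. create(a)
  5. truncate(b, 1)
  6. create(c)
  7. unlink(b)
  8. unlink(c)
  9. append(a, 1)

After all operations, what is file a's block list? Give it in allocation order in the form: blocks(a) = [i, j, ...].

[1] create(b) — b=0 (map F.........)
[2] append(b, 3) — b=0,1,2,3 (map FFFF......)
[3] truncate(b, 3) — b=0,1,2 (map FFF.......)
[4] create(a) — a=3 b=0,1,2 (map FFFF......)
[5] truncate(b, 1) — a=3 b=0 (map F..F......)
[6] create(c) — a=3 b=0 c=1 (map FF.F......)
[7] unlink(b) — a=3 c=1 (map .F.F......)
[8] unlink(c) — a=3 (map ...F......)
[9] append(a, 1) — a=3,0 (map F..F......)

blocks(a) = [3, 0]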